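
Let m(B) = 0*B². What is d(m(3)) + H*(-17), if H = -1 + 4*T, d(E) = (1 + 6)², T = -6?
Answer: 474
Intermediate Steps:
m(B) = 0
d(E) = 49 (d(E) = 7² = 49)
H = -25 (H = -1 + 4*(-6) = -1 - 24 = -25)
d(m(3)) + H*(-17) = 49 - 25*(-17) = 49 + 425 = 474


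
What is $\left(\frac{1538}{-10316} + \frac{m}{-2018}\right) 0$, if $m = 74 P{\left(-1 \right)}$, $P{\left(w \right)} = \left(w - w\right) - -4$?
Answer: $0$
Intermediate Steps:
$P{\left(w \right)} = 4$ ($P{\left(w \right)} = 0 + 4 = 4$)
$m = 296$ ($m = 74 \cdot 4 = 296$)
$\left(\frac{1538}{-10316} + \frac{m}{-2018}\right) 0 = \left(\frac{1538}{-10316} + \frac{296}{-2018}\right) 0 = \left(1538 \left(- \frac{1}{10316}\right) + 296 \left(- \frac{1}{2018}\right)\right) 0 = \left(- \frac{769}{5158} - \frac{148}{1009}\right) 0 = \left(- \frac{1539305}{5204422}\right) 0 = 0$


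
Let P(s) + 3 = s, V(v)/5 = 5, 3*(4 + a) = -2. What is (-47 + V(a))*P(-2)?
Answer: 110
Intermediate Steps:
a = -14/3 (a = -4 + (⅓)*(-2) = -4 - ⅔ = -14/3 ≈ -4.6667)
V(v) = 25 (V(v) = 5*5 = 25)
P(s) = -3 + s
(-47 + V(a))*P(-2) = (-47 + 25)*(-3 - 2) = -22*(-5) = 110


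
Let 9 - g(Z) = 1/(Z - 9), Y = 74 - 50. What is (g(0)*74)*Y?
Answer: 48544/3 ≈ 16181.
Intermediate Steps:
Y = 24
g(Z) = 9 - 1/(-9 + Z) (g(Z) = 9 - 1/(Z - 9) = 9 - 1/(-9 + Z))
(g(0)*74)*Y = (((-82 + 9*0)/(-9 + 0))*74)*24 = (((-82 + 0)/(-9))*74)*24 = (-1/9*(-82)*74)*24 = ((82/9)*74)*24 = (6068/9)*24 = 48544/3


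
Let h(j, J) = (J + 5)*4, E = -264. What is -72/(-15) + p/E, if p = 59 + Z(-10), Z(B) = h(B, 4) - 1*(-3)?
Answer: 2923/660 ≈ 4.4288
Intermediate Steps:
h(j, J) = 20 + 4*J (h(j, J) = (5 + J)*4 = 20 + 4*J)
Z(B) = 39 (Z(B) = (20 + 4*4) - 1*(-3) = (20 + 16) + 3 = 36 + 3 = 39)
p = 98 (p = 59 + 39 = 98)
-72/(-15) + p/E = -72/(-15) + 98/(-264) = -72*(-1/15) + 98*(-1/264) = 24/5 - 49/132 = 2923/660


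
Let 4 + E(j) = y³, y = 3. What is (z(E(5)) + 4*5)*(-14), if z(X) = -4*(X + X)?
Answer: 2296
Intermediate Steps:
E(j) = 23 (E(j) = -4 + 3³ = -4 + 27 = 23)
z(X) = -8*X
(z(E(5)) + 4*5)*(-14) = (-8*23 + 4*5)*(-14) = (-184 + 20)*(-14) = -164*(-14) = 2296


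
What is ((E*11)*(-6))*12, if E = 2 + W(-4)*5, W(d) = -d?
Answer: -17424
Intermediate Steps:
E = 22 (E = 2 - 1*(-4)*5 = 2 + 4*5 = 2 + 20 = 22)
((E*11)*(-6))*12 = ((22*11)*(-6))*12 = (242*(-6))*12 = -1452*12 = -17424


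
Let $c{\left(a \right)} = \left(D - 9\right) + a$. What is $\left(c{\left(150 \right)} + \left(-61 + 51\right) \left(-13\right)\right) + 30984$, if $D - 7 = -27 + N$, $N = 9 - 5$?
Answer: $31239$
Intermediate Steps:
$N = 4$
$D = -16$ ($D = 7 + \left(-27 + 4\right) = 7 - 23 = -16$)
$c{\left(a \right)} = -25 + a$ ($c{\left(a \right)} = \left(-16 - 9\right) + a = -25 + a$)
$\left(c{\left(150 \right)} + \left(-61 + 51\right) \left(-13\right)\right) + 30984 = \left(\left(-25 + 150\right) + \left(-61 + 51\right) \left(-13\right)\right) + 30984 = \left(125 - -130\right) + 30984 = \left(125 + 130\right) + 30984 = 255 + 30984 = 31239$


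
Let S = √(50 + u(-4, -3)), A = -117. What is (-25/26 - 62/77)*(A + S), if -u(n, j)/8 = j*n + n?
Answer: 31833/154 - 3537*I*√14/2002 ≈ 206.71 - 6.6105*I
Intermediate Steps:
u(n, j) = -8*n - 8*j*n (u(n, j) = -8*(j*n + n) = -8*(n + j*n) = -8*n - 8*j*n)
S = I*√14 (S = √(50 - 8*(-4)*(1 - 3)) = √(50 - 8*(-4)*(-2)) = √(50 - 64) = √(-14) = I*√14 ≈ 3.7417*I)
(-25/26 - 62/77)*(A + S) = (-25/26 - 62/77)*(-117 + I*√14) = -3537*(-117 + I*√14)/2002 = 31833/154 - 3537*I*√14/2002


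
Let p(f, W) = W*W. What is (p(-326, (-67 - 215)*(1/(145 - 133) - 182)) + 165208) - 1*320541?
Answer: 10526343869/4 ≈ 2.6316e+9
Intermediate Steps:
p(f, W) = W**2
(p(-326, (-67 - 215)*(1/(145 - 133) - 182)) + 165208) - 1*320541 = (((-67 - 215)*(1/(145 - 133) - 182))**2 + 165208) - 1*320541 = ((-282*(1/12 - 182))**2 + 165208) - 320541 = ((-282*(-2183/12))**2 + 165208) - 320541 = ((102601/2)**2 + 165208) - 320541 = (10526965201/4 + 165208) - 320541 = 10527626033/4 - 320541 = 10526343869/4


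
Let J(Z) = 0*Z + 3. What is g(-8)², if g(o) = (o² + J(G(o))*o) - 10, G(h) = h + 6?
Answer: 900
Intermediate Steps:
G(h) = 6 + h
J(Z) = 3 (J(Z) = 0 + 3 = 3)
g(o) = -10 + o² + 3*o (g(o) = (o² + 3*o) - 10 = -10 + o² + 3*o)
g(-8)² = (-10 + (-8)² + 3*(-8))² = (-10 + 64 - 24)² = 30² = 900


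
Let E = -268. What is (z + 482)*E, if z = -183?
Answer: -80132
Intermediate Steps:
(z + 482)*E = (-183 + 482)*(-268) = 299*(-268) = -80132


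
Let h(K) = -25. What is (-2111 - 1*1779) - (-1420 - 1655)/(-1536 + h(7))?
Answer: -6075365/1561 ≈ -3892.0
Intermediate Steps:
(-2111 - 1*1779) - (-1420 - 1655)/(-1536 + h(7)) = (-2111 - 1*1779) - (-1420 - 1655)/(-1536 - 25) = (-2111 - 1779) - (-3075)/(-1561) = -3890 - (-3075)*(-1)/1561 = -3890 - 1*3075/1561 = -3890 - 3075/1561 = -6075365/1561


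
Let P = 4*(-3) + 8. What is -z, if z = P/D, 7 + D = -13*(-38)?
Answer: 4/487 ≈ 0.0082135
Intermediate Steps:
D = 487 (D = -7 - 13*(-38) = -7 + 494 = 487)
P = -4 (P = -12 + 8 = -4)
z = -4/487 ≈ -0.0082135
-z = -1*(-4/487) = 4/487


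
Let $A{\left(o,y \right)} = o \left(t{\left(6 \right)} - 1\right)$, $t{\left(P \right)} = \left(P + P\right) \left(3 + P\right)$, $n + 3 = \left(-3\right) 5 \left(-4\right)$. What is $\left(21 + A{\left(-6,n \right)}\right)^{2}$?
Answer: $385641$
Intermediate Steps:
$n = 57$ ($n = -3 + \left(-3\right) 5 \left(-4\right) = -3 - -60 = -3 + 60 = 57$)
$t{\left(P \right)} = 2 P \left(3 + P\right)$
$A{\left(o,y \right)} = 107 o$ ($A{\left(o,y \right)} = o \left(2 \cdot 6 \left(3 + 6\right) - 1\right) = o \left(2 \cdot 6 \cdot 9 - 1\right) = o \left(108 - 1\right) = o 107 = 107 o$)
$\left(21 + A{\left(-6,n \right)}\right)^{2} = \left(21 + 107 \left(-6\right)\right)^{2} = \left(21 - 642\right)^{2} = \left(-621\right)^{2} = 385641$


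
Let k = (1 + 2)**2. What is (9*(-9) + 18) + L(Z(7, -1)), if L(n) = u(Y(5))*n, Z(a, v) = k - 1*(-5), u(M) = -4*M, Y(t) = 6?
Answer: -399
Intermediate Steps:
k = 9 (k = 3**2 = 9)
Z(a, v) = 14 (Z(a, v) = 9 - 1*(-5) = 9 + 5 = 14)
L(n) = -24*n (L(n) = (-4*6)*n = -24*n)
(9*(-9) + 18) + L(Z(7, -1)) = (9*(-9) + 18) - 24*14 = (-81 + 18) - 336 = -63 - 336 = -399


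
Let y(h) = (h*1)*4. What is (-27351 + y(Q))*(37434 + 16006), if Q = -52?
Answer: -1472752960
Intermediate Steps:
y(h) = 4*h (y(h) = h*4 = 4*h)
(-27351 + y(Q))*(37434 + 16006) = (-27351 + 4*(-52))*(37434 + 16006) = (-27351 - 208)*53440 = -27559*53440 = -1472752960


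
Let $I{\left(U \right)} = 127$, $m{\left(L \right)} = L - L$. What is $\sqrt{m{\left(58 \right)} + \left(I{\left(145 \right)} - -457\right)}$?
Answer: $2 \sqrt{146} \approx 24.166$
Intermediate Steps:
$m{\left(L \right)} = 0$
$\sqrt{m{\left(58 \right)} + \left(I{\left(145 \right)} - -457\right)} = \sqrt{0 + \left(127 - -457\right)} = \sqrt{0 + \left(127 + 457\right)} = \sqrt{0 + 584} = \sqrt{584} = 2 \sqrt{146}$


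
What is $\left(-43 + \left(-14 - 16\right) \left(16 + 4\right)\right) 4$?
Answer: $-2572$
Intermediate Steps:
$\left(-43 + \left(-14 - 16\right) \left(16 + 4\right)\right) 4 = \left(-43 - 600\right) 4 = \left(-643\right) 4 = -2572$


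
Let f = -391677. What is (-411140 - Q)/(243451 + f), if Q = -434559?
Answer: -23419/148226 ≈ -0.15800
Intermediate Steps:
(-411140 - Q)/(243451 + f) = (-411140 - 1*(-434559))/(243451 - 391677) = (-411140 + 434559)/(-148226) = 23419*(-1/148226) = -23419/148226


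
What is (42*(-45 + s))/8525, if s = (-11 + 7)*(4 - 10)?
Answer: -882/8525 ≈ -0.10346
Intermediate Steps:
s = 24 (s = -4*(-6) = 24)
(42*(-45 + s))/8525 = (42*(-45 + 24))/8525 = (42*(-21))*(1/8525) = -882*1/8525 = -882/8525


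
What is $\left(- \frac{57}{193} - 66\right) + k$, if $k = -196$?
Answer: $- \frac{50623}{193} \approx -262.3$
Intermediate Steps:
$\left(- \frac{57}{193} - 66\right) + k = \left(- \frac{57}{193} - 66\right) - 196 = - \frac{12795}{193} - 196 = - \frac{50623}{193}$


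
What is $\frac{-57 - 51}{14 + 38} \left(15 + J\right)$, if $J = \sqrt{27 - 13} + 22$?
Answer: $- \frac{999}{13} - \frac{27 \sqrt{14}}{13} \approx -84.617$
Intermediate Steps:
$J = 22 + \sqrt{14}$ ($J = \sqrt{14} + 22 = 22 + \sqrt{14} \approx 25.742$)
$\frac{-57 - 51}{14 + 38} \left(15 + J\right) = \frac{-57 - 51}{14 + 38} \left(15 + \left(22 + \sqrt{14}\right)\right) = - \frac{108}{52} \left(37 + \sqrt{14}\right) = \left(-108\right) \frac{1}{52} \left(37 + \sqrt{14}\right) = - \frac{27 \left(37 + \sqrt{14}\right)}{13} = - \frac{999}{13} - \frac{27 \sqrt{14}}{13}$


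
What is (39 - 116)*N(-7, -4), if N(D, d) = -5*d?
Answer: -1540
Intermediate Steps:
(39 - 116)*N(-7, -4) = (39 - 116)*(-5*(-4)) = -77*20 = -1540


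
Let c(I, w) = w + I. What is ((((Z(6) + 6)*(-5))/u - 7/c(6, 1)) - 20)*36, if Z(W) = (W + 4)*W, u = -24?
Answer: -261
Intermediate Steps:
Z(W) = W*(4 + W) (Z(W) = (4 + W)*W = W*(4 + W))
c(I, w) = I + w
((((Z(6) + 6)*(-5))/u - 7/c(6, 1)) - 20)*36 = ((((6*(4 + 6) + 6)*(-5))/(-24) - 7/(6 + 1)) - 20)*36 = ((((6*10 + 6)*(-5))*(-1/24) - 7/7) - 20)*36 = ((((60 + 6)*(-5))*(-1/24) - 7*1/7) - 20)*36 = (((66*(-5))*(-1/24) - 1) - 20)*36 = ((-330*(-1/24) - 1) - 20)*36 = ((55/4 - 1) - 20)*36 = (51/4 - 20)*36 = -29/4*36 = -261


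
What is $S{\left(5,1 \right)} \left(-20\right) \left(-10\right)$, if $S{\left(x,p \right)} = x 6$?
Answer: $6000$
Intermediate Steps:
$S{\left(x,p \right)} = 6 x$
$S{\left(5,1 \right)} \left(-20\right) \left(-10\right) = 6 \cdot 5 \left(-20\right) \left(-10\right) = 30 \left(-20\right) \left(-10\right) = \left(-600\right) \left(-10\right) = 6000$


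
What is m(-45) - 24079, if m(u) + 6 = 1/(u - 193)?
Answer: -5732231/238 ≈ -24085.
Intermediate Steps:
m(u) = -6 + 1/(-193 + u) (m(u) = -6 + 1/(u - 193) = -6 + 1/(-193 + u))
m(-45) - 24079 = (1159 - 6*(-45))/(-193 - 45) - 24079 = (1159 + 270)/(-238) - 24079 = -1/238*1429 - 24079 = -1429/238 - 24079 = -5732231/238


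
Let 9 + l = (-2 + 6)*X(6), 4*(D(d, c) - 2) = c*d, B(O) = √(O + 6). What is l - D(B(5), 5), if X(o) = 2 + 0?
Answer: -3 - 5*√11/4 ≈ -7.1458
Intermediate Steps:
X(o) = 2
B(O) = √(6 + O)
D(d, c) = 2 + c*d/4 (D(d, c) = 2 + (c*d)/4 = 2 + c*d/4)
l = -1 (l = -9 + (-2 + 6)*2 = -9 + 4*2 = -9 + 8 = -1)
l - D(B(5), 5) = -1 - (2 + (¼)*5*√(6 + 5)) = -1 - (2 + (¼)*5*√11) = -1 - (2 + 5*√11/4) = -1 + (-2 - 5*√11/4) = -3 - 5*√11/4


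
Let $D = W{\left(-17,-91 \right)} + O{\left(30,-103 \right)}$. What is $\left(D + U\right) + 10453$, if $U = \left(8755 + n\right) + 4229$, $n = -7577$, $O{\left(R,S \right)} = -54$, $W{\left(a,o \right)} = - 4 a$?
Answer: $15874$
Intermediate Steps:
$U = 5407$ ($U = \left(8755 - 7577\right) + 4229 = 1178 + 4229 = 5407$)
$D = 14$ ($D = \left(-4\right) \left(-17\right) - 54 = 68 - 54 = 14$)
$\left(D + U\right) + 10453 = \left(14 + 5407\right) + 10453 = 5421 + 10453 = 15874$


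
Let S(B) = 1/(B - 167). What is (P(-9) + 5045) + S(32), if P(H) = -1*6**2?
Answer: 676214/135 ≈ 5009.0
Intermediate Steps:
S(B) = 1/(-167 + B)
P(H) = -36 (P(H) = -1*36 = -36)
(P(-9) + 5045) + S(32) = (-36 + 5045) + 1/(-167 + 32) = 5009 + 1/(-135) = 5009 - 1/135 = 676214/135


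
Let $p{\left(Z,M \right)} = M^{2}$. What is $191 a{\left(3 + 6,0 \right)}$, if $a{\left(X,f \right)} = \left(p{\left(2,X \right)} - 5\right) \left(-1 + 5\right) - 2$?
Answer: $57682$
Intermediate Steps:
$a{\left(X,f \right)} = -22 + 4 X^{2}$ ($a{\left(X,f \right)} = \left(X^{2} - 5\right) \left(-1 + 5\right) - 2 = \left(-5 + X^{2}\right) 4 - 2 = \left(-20 + 4 X^{2}\right) - 2 = -22 + 4 X^{2}$)
$191 a{\left(3 + 6,0 \right)} = 191 \left(-22 + 4 \left(3 + 6\right)^{2}\right) = 191 \left(-22 + 4 \cdot 9^{2}\right) = 191 \left(-22 + 4 \cdot 81\right) = 191 \left(-22 + 324\right) = 191 \cdot 302 = 57682$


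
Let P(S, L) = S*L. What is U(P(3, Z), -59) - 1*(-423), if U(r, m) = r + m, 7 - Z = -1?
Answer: 388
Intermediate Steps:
Z = 8 (Z = 7 - 1*(-1) = 7 + 1 = 8)
P(S, L) = L*S
U(r, m) = m + r
U(P(3, Z), -59) - 1*(-423) = (-59 + 8*3) - 1*(-423) = (-59 + 24) + 423 = -35 + 423 = 388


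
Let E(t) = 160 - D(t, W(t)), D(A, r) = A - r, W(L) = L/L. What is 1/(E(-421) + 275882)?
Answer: 1/276464 ≈ 3.6171e-6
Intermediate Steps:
W(L) = 1
E(t) = 161 - t (E(t) = 160 - (t - 1*1) = 160 - (t - 1) = 160 - (-1 + t) = 160 + (1 - t) = 161 - t)
1/(E(-421) + 275882) = 1/((161 - 1*(-421)) + 275882) = 1/((161 + 421) + 275882) = 1/(582 + 275882) = 1/276464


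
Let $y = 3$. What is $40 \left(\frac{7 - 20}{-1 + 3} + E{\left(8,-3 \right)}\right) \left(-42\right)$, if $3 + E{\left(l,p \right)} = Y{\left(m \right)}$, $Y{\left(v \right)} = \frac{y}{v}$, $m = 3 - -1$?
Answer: $14700$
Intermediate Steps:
$m = 4$ ($m = 3 + 1 = 4$)
$Y{\left(v \right)} = \frac{3}{v}$
$E{\left(l,p \right)} = - \frac{9}{4}$ ($E{\left(l,p \right)} = -3 + \frac{3}{4} = - \frac{9}{4}$)
$40 \left(\frac{7 - 20}{-1 + 3} + E{\left(8,-3 \right)}\right) \left(-42\right) = 40 \left(\frac{7 - 20}{-1 + 3} - \frac{9}{4}\right) \left(-42\right) = 40 \left(- \frac{13}{2} - \frac{9}{4}\right) \left(-42\right) = 40 \left(- \frac{35}{4}\right) \left(-42\right) = \left(-350\right) \left(-42\right) = 14700$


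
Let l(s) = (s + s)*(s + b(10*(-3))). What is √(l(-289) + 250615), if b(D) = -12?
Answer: 3*√47177 ≈ 651.61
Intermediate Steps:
l(s) = 2*s*(-12 + s) (l(s) = (s + s)*(s - 12) = (2*s)*(-12 + s) = 2*s*(-12 + s))
√(l(-289) + 250615) = √(2*(-289)*(-12 - 289) + 250615) = √(2*(-289)*(-301) + 250615) = √(173978 + 250615) = √424593 = 3*√47177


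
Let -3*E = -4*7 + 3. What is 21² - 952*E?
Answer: -22477/3 ≈ -7492.3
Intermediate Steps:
E = 25/3 (E = -(-4*7 + 3)/3 = -(-28 + 3)/3 = -⅓*(-25) = 25/3 ≈ 8.3333)
21² - 952*E = 21² - 952*25/3 = 441 - 23800/3 = -22477/3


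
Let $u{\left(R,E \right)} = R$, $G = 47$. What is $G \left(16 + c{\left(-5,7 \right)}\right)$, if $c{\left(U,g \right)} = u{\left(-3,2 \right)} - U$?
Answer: $846$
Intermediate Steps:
$c{\left(U,g \right)} = -3 - U$
$G \left(16 + c{\left(-5,7 \right)}\right) = 47 \left(16 - -2\right) = 47 \left(16 + \left(-3 + 5\right)\right) = 47 \left(16 + 2\right) = 47 \cdot 18 = 846$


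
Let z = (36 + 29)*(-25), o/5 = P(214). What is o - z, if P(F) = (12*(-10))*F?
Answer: -126775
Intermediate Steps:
P(F) = -120*F
o = -128400 (o = 5*(-120*214) = 5*(-25680) = -128400)
z = -1625 (z = 65*(-25) = -1625)
o - z = -128400 - 1*(-1625) = -128400 + 1625 = -126775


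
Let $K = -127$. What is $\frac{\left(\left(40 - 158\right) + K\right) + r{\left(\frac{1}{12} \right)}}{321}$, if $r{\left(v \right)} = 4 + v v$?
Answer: $- \frac{34703}{46224} \approx -0.75076$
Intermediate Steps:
$r{\left(v \right)} = 4 + v^{2}$
$\frac{\left(\left(40 - 158\right) + K\right) + r{\left(\frac{1}{12} \right)}}{321} = \frac{\left(\left(40 - 158\right) - 127\right) + \left(4 + \left(\frac{1}{12}\right)^{2}\right)}{321} = \left(\left(\left(40 - 158\right) - 127\right) + \left(4 + \left(\frac{1}{12}\right)^{2}\right)\right) \frac{1}{321} = \left(\left(-118 - 127\right) + \left(4 + \frac{1}{144}\right)\right) \frac{1}{321} = \left(-245 + \frac{577}{144}\right) \frac{1}{321} = \left(- \frac{34703}{144}\right) \frac{1}{321} = - \frac{34703}{46224}$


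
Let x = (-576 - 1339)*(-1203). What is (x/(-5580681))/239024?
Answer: -767915/444638898448 ≈ -1.7271e-6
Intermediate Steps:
x = 2303745 (x = -1915*(-1203) = 2303745)
(x/(-5580681))/239024 = (2303745/(-5580681))/239024 = (2303745*(-1/5580681))*(1/239024) = -767915/1860227*1/239024 = -767915/444638898448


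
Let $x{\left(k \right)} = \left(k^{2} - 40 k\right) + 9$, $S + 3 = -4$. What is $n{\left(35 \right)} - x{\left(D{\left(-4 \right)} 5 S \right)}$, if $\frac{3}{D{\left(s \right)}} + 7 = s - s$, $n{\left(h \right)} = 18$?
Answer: $384$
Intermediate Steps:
$S = -7$ ($S = -3 - 4 = -7$)
$D{\left(s \right)} = - \frac{3}{7}$ ($D{\left(s \right)} = \frac{3}{-7 + \left(s - s\right)} = \frac{3}{-7 + 0} = \frac{3}{-7} = 3 \left(- \frac{1}{7}\right) = - \frac{3}{7}$)
$x{\left(k \right)} = 9 + k^{2} - 40 k$
$n{\left(35 \right)} - x{\left(D{\left(-4 \right)} 5 S \right)} = 18 - \left(9 + \left(\left(- \frac{3}{7}\right) 5 \left(-7\right)\right)^{2} - 40 \left(- \frac{3}{7}\right) 5 \left(-7\right)\right) = 18 - \left(9 + \left(\left(- \frac{15}{7}\right) \left(-7\right)\right)^{2} - 40 \left(\left(- \frac{15}{7}\right) \left(-7\right)\right)\right) = 18 - \left(9 + 15^{2} - 600\right) = 18 - \left(9 + 225 - 600\right) = 18 - -366 = 18 + 366 = 384$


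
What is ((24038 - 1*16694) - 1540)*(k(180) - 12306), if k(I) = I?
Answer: -70379304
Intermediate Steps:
((24038 - 1*16694) - 1540)*(k(180) - 12306) = ((24038 - 1*16694) - 1540)*(180 - 12306) = ((24038 - 16694) - 1540)*(-12126) = (7344 - 1540)*(-12126) = 5804*(-12126) = -70379304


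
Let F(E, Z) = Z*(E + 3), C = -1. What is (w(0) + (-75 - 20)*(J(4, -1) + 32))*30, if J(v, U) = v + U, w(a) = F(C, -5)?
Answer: -100050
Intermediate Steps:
F(E, Z) = Z*(3 + E)
w(a) = -10 (w(a) = -5*(3 - 1) = -5*2 = -10)
J(v, U) = U + v
(w(0) + (-75 - 20)*(J(4, -1) + 32))*30 = (-10 + (-75 - 20)*((-1 + 4) + 32))*30 = (-10 - 95*(3 + 32))*30 = (-10 - 95*35)*30 = (-10 - 3325)*30 = -3335*30 = -100050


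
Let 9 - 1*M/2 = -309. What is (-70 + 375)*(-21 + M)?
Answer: 187575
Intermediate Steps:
M = 636 (M = 18 - 2*(-309) = 18 + 618 = 636)
(-70 + 375)*(-21 + M) = (-70 + 375)*(-21 + 636) = 305*615 = 187575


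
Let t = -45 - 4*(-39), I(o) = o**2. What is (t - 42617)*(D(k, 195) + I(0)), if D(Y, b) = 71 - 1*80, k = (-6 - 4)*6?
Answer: 382554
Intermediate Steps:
k = -60 (k = -10*6 = -60)
D(Y, b) = -9 (D(Y, b) = 71 - 80 = -9)
t = 111 (t = -45 + 156 = 111)
(t - 42617)*(D(k, 195) + I(0)) = (111 - 42617)*(-9 + 0**2) = -42506*(-9 + 0) = -42506*(-9) = 382554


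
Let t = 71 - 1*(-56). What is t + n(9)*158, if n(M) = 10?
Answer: 1707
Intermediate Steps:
t = 127 (t = 71 + 56 = 127)
t + n(9)*158 = 127 + 10*158 = 127 + 1580 = 1707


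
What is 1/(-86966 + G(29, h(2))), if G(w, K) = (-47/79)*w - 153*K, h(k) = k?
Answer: -79/6895851 ≈ -1.1456e-5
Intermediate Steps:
G(w, K) = -153*K - 47*w/79 (G(w, K) = (-47*1/79)*w - 153*K = -47*w/79 - 153*K = -153*K - 47*w/79)
1/(-86966 + G(29, h(2))) = 1/(-86966 + (-153*2 - 47/79*29)) = 1/(-86966 + (-306 - 1363/79)) = 1/(-86966 - 25537/79) = 1/(-6895851/79) = -79/6895851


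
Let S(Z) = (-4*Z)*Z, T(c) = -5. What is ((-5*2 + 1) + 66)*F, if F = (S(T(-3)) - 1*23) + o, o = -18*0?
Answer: -7011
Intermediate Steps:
S(Z) = -4*Z²
o = 0
F = -123 (F = (-4*(-5)² - 1*23) + 0 = (-4*25 - 23) + 0 = (-100 - 23) + 0 = -123 + 0 = -123)
((-5*2 + 1) + 66)*F = ((-5*2 + 1) + 66)*(-123) = ((-10 + 1) + 66)*(-123) = (-9 + 66)*(-123) = 57*(-123) = -7011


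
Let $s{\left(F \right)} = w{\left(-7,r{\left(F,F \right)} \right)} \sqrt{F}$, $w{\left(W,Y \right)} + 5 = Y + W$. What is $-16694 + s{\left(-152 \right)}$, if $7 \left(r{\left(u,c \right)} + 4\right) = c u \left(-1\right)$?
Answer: $-16694 - \frac{46432 i \sqrt{38}}{7} \approx -16694.0 - 40889.0 i$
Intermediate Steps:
$r{\left(u,c \right)} = -4 - \frac{c u}{7}$ ($r{\left(u,c \right)} = -4 + \frac{c u \left(-1\right)}{7} = -4 + \frac{\left(-1\right) c u}{7} = -4 - \frac{c u}{7}$)
$w{\left(W,Y \right)} = -5 + W + Y$ ($w{\left(W,Y \right)} = -5 + \left(Y + W\right) = -5 + \left(W + Y\right) = -5 + W + Y$)
$s{\left(F \right)} = \sqrt{F} \left(-16 - \frac{F^{2}}{7}\right)$ ($s{\left(F \right)} = \left(-5 - 7 - \left(4 + \frac{F F}{7}\right)\right) \sqrt{F} = \left(-5 - 7 - \left(4 + \frac{F^{2}}{7}\right)\right) \sqrt{F} = \left(-16 - \frac{F^{2}}{7}\right) \sqrt{F} = \sqrt{F} \left(-16 - \frac{F^{2}}{7}\right)$)
$-16694 + s{\left(-152 \right)} = -16694 + \frac{\sqrt{-152} \left(-112 - \left(-152\right)^{2}\right)}{7} = -16694 + \frac{2 i \sqrt{38} \left(-112 - 23104\right)}{7} = -16694 + \frac{1}{7} \cdot 2 i \sqrt{38} \left(-23216\right) = -16694 - \frac{46432 i \sqrt{38}}{7}$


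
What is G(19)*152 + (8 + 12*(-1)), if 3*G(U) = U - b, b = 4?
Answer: 756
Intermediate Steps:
G(U) = -4/3 + U/3 (G(U) = (U - 4)/3 = (-4 + U)/3 = -4/3 + U/3)
G(19)*152 + (8 + 12*(-1)) = (-4/3 + (⅓)*19)*152 + (8 + 12*(-1)) = (-4/3 + 19/3)*152 + (8 - 12) = 5*152 - 4 = 760 - 4 = 756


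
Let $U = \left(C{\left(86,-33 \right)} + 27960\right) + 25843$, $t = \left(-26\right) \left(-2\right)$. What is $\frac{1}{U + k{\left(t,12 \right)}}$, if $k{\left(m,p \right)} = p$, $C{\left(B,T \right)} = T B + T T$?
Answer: $\frac{1}{52066} \approx 1.9206 \cdot 10^{-5}$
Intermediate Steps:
$t = 52$
$C{\left(B,T \right)} = T^{2} + B T$ ($C{\left(B,T \right)} = B T + T^{2} = T^{2} + B T$)
$U = 52054$ ($U = \left(- 33 \left(86 - 33\right) + 27960\right) + 25843 = \left(\left(-33\right) 53 + 27960\right) + 25843 = \left(-1749 + 27960\right) + 25843 = 26211 + 25843 = 52054$)
$\frac{1}{U + k{\left(t,12 \right)}} = \frac{1}{52054 + 12} = \frac{1}{52066}$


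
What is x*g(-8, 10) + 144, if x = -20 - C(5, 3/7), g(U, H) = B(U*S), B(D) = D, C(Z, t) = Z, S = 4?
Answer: 944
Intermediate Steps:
g(U, H) = 4*U (g(U, H) = U*4 = 4*U)
x = -25 (x = -20 - 1*5 = -20 - 5 = -25)
x*g(-8, 10) + 144 = -100*(-8) + 144 = -25*(-32) + 144 = 800 + 144 = 944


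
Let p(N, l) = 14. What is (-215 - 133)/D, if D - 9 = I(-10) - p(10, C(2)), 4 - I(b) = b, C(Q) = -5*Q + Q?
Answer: -116/3 ≈ -38.667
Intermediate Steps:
C(Q) = -4*Q
I(b) = 4 - b
D = 9 (D = 9 + ((4 - 1*(-10)) - 1*14) = 9 + ((4 + 10) - 14) = 9 + (14 - 14) = 9 + 0 = 9)
(-215 - 133)/D = (-215 - 133)/9 = -348*1/9 = -116/3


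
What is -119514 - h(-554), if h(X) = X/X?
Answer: -119515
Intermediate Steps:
h(X) = 1
-119514 - h(-554) = -119514 - 1*1 = -119514 - 1 = -119515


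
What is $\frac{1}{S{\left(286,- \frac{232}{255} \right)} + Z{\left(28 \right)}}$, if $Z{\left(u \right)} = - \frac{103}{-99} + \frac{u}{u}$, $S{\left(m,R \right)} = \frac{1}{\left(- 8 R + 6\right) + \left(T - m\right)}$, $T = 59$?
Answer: $\frac{5395401}{10983553} \approx 0.49123$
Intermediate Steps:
$S{\left(m,R \right)} = \frac{1}{65 - m - 8 R}$ ($S{\left(m,R \right)} = \frac{1}{\left(- 8 R + 6\right) - \left(-59 + m\right)} = \frac{1}{\left(6 - 8 R\right) - \left(-59 + m\right)} = \frac{1}{65 - m - 8 R}$)
$Z{\left(u \right)} = \frac{202}{99}$ ($Z{\left(u \right)} = \left(-103\right) \left(- \frac{1}{99}\right) + 1 = \frac{103}{99} + 1 = \frac{202}{99}$)
$\frac{1}{S{\left(286,- \frac{232}{255} \right)} + Z{\left(28 \right)}} = \frac{1}{- \frac{1}{-65 + 286 + 8 \left(- \frac{232}{255}\right)} + \frac{202}{99}} = \frac{1}{- \frac{1}{-65 + 286 - \frac{1856}{255}} + \frac{202}{99}} = \frac{1}{- \frac{1}{\frac{54499}{255}} + \frac{202}{99}} = \frac{1}{\left(-1\right) \frac{255}{54499} + \frac{202}{99}} = \frac{1}{- \frac{255}{54499} + \frac{202}{99}} = \frac{1}{\frac{10983553}{5395401}} = \frac{5395401}{10983553}$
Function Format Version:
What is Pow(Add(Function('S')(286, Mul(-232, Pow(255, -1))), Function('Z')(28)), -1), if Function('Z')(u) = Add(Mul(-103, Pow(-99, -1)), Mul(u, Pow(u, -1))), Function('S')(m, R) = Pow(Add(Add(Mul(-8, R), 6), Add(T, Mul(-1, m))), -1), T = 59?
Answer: Rational(5395401, 10983553) ≈ 0.49123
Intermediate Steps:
Function('S')(m, R) = Pow(Add(65, Mul(-1, m), Mul(-8, R)), -1) (Function('S')(m, R) = Pow(Add(Add(Mul(-8, R), 6), Add(59, Mul(-1, m))), -1) = Pow(Add(Add(6, Mul(-8, R)), Add(59, Mul(-1, m))), -1) = Pow(Add(65, Mul(-1, m), Mul(-8, R)), -1))
Function('Z')(u) = Rational(202, 99) (Function('Z')(u) = Add(Mul(-103, Rational(-1, 99)), 1) = Add(Rational(103, 99), 1) = Rational(202, 99))
Pow(Add(Function('S')(286, Mul(-232, Pow(255, -1))), Function('Z')(28)), -1) = Pow(Add(Mul(-1, Pow(Add(-65, 286, Mul(8, Mul(-232, Pow(255, -1)))), -1)), Rational(202, 99)), -1) = Pow(Add(Mul(-1, Pow(Add(-65, 286, Mul(8, Mul(-232, Rational(1, 255)))), -1)), Rational(202, 99)), -1) = Pow(Add(Mul(-1, Pow(Add(-65, 286, Mul(8, Rational(-232, 255))), -1)), Rational(202, 99)), -1) = Pow(Add(Mul(-1, Pow(Add(-65, 286, Rational(-1856, 255)), -1)), Rational(202, 99)), -1) = Pow(Add(Mul(-1, Pow(Rational(54499, 255), -1)), Rational(202, 99)), -1) = Pow(Add(Mul(-1, Rational(255, 54499)), Rational(202, 99)), -1) = Pow(Add(Rational(-255, 54499), Rational(202, 99)), -1) = Pow(Rational(10983553, 5395401), -1) = Rational(5395401, 10983553)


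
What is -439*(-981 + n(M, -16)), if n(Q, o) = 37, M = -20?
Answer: 414416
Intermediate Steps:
-439*(-981 + n(M, -16)) = -439*(-981 + 37) = -439*(-944) = 414416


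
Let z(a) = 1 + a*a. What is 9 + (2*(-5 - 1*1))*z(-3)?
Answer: -111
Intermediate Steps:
z(a) = 1 + a²
9 + (2*(-5 - 1*1))*z(-3) = 9 + (2*(-5 - 1*1))*(1 + (-3)²) = 9 + (2*(-5 - 1))*(1 + 9) = 9 + (2*(-6))*10 = 9 - 12*10 = 9 - 120 = -111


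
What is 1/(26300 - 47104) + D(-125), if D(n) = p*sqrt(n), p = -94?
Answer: -1/20804 - 470*I*sqrt(5) ≈ -4.8068e-5 - 1051.0*I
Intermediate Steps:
D(n) = -94*sqrt(n)
1/(26300 - 47104) + D(-125) = 1/(26300 - 47104) - 470*I*sqrt(5) = 1/(-20804) - 470*I*sqrt(5) = -1/20804 - 470*I*sqrt(5)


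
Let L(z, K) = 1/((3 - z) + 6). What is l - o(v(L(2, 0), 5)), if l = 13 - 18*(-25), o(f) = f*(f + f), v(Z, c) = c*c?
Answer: -787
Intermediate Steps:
L(z, K) = 1/(9 - z)
v(Z, c) = c²
o(f) = 2*f² (o(f) = f*(2*f) = 2*f²)
l = 463 (l = 13 + 450 = 463)
l - o(v(L(2, 0), 5)) = 463 - 2*(5²)² = 463 - 2*25² = 463 - 2*625 = 463 - 1*1250 = 463 - 1250 = -787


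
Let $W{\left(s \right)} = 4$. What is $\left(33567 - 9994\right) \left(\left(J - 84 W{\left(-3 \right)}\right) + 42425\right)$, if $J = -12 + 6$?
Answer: $992022559$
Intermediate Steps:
$J = -6$
$\left(33567 - 9994\right) \left(\left(J - 84 W{\left(-3 \right)}\right) + 42425\right) = \left(33567 - 9994\right) \left(\left(-6 - 336\right) + 42425\right) = 23573 \left(\left(-6 - 336\right) + 42425\right) = 23573 \left(-342 + 42425\right) = 23573 \cdot 42083 = 992022559$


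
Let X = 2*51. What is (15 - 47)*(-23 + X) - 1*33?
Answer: -2561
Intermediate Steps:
X = 102
(15 - 47)*(-23 + X) - 1*33 = (15 - 47)*(-23 + 102) - 1*33 = -32*79 - 33 = -2528 - 33 = -2561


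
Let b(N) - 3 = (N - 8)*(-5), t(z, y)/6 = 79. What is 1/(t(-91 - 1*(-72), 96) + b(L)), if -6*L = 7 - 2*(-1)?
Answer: 2/1049 ≈ 0.0019066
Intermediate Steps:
t(z, y) = 474 (t(z, y) = 6*79 = 474)
L = -3/2 (L = -(7 - 2*(-1))/6 = -(7 + 2)/6 = -⅙*9 = -3/2 ≈ -1.5000)
b(N) = 43 - 5*N (b(N) = 3 + (N - 8)*(-5) = 3 + (-8 + N)*(-5) = 3 + (40 - 5*N) = 43 - 5*N)
1/(t(-91 - 1*(-72), 96) + b(L)) = 1/(474 + (43 - 5*(-3/2))) = 1/(474 + (43 + 15/2)) = 1/(474 + 101/2) = 1/(1049/2) = 2/1049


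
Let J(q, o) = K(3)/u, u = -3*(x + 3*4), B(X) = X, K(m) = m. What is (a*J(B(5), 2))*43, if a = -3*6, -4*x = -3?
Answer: 1032/17 ≈ 60.706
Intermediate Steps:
x = 3/4 (x = -1/4*(-3) = 3/4 ≈ 0.75000)
u = -153/4 (u = -3*(3/4 + 3*4) = -3*(3/4 + 12) = -3*51/4 = -153/4 ≈ -38.250)
a = -18
J(q, o) = -4/51 (J(q, o) = 3/(-153/4) = 3*(-4/153) = -4/51)
(a*J(B(5), 2))*43 = -18*(-4/51)*43 = (24/17)*43 = 1032/17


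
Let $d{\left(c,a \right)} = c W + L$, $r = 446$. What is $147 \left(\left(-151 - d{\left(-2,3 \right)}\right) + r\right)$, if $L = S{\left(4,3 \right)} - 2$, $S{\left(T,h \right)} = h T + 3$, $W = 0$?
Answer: $41454$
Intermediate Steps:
$S{\left(T,h \right)} = 3 + T h$ ($S{\left(T,h \right)} = T h + 3 = 3 + T h$)
$L = 13$ ($L = \left(3 + 4 \cdot 3\right) - 2 = \left(3 + 12\right) - 2 = 15 - 2 = 13$)
$d{\left(c,a \right)} = 13$ ($d{\left(c,a \right)} = c 0 + 13 = 0 + 13 = 13$)
$147 \left(\left(-151 - d{\left(-2,3 \right)}\right) + r\right) = 147 \left(\left(-151 - 13\right) + 446\right) = 147 \left(-164 + 446\right) = 147 \cdot 282 = 41454$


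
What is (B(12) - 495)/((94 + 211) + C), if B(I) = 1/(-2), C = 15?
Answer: -991/640 ≈ -1.5484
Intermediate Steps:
B(I) = -½
(B(12) - 495)/((94 + 211) + C) = (-½ - 495)/((94 + 211) + 15) = -991/(2*(305 + 15)) = -991/2/320 = -991/2*1/320 = -991/640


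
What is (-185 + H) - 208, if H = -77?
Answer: -470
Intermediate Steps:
(-185 + H) - 208 = (-185 - 77) - 208 = -262 - 208 = -470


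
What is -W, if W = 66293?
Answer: -66293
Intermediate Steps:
-W = -1*66293 = -66293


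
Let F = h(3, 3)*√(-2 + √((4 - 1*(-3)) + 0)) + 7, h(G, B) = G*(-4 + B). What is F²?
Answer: (7 - 3*√(-2 + √7))² ≈ 21.061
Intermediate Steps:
F = 7 - 3*√(-2 + √7) (F = (3*(-4 + 3))*√(-2 + √((4 - 1*(-3)) + 0)) + 7 = (3*(-1))*√(-2 + √((4 + 3) + 0)) + 7 = -3*√(-2 + √(7 + 0)) + 7 = -3*√(-2 + √7) + 7 = 7 - 3*√(-2 + √7) ≈ 4.5892)
F² = (7 - 3*√(-2 + √7))²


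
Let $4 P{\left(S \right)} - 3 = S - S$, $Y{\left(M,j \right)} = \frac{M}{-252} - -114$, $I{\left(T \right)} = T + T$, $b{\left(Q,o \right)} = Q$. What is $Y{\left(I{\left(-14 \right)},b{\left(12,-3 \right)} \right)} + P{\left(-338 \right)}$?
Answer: $\frac{4135}{36} \approx 114.86$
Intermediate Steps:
$I{\left(T \right)} = 2 T$
$Y{\left(M,j \right)} = 114 - \frac{M}{252}$ ($Y{\left(M,j \right)} = M \left(- \frac{1}{252}\right) + 114 = - \frac{M}{252} + 114 = 114 - \frac{M}{252}$)
$P{\left(S \right)} = \frac{3}{4}$ ($P{\left(S \right)} = \frac{3}{4} + \frac{S - S}{4} = \frac{3}{4} + \frac{1}{4} \cdot 0 = \frac{3}{4} + 0 = \frac{3}{4}$)
$Y{\left(I{\left(-14 \right)},b{\left(12,-3 \right)} \right)} + P{\left(-338 \right)} = \left(114 - \frac{2 \left(-14\right)}{252}\right) + \frac{3}{4} = \left(114 - - \frac{1}{9}\right) + \frac{3}{4} = \left(114 + \frac{1}{9}\right) + \frac{3}{4} = \frac{1027}{9} + \frac{3}{4} = \frac{4135}{36}$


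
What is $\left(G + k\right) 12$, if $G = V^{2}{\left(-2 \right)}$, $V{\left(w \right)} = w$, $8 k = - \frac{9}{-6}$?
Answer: $\frac{201}{4} \approx 50.25$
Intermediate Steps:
$k = \frac{3}{16}$ ($k = \frac{\left(-9\right) \frac{1}{-6}}{8} = \frac{\left(-9\right) \left(- \frac{1}{6}\right)}{8} = \frac{1}{8} \cdot \frac{3}{2} = \frac{3}{16} \approx 0.1875$)
$G = 4$ ($G = \left(-2\right)^{2} = 4$)
$\left(G + k\right) 12 = \left(4 + \frac{3}{16}\right) 12 = \frac{67}{16} \cdot 12 = \frac{201}{4}$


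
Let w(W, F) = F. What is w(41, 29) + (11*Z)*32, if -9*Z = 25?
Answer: -8539/9 ≈ -948.78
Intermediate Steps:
Z = -25/9 (Z = -⅑*25 = -25/9 ≈ -2.7778)
w(41, 29) + (11*Z)*32 = 29 + (11*(-25/9))*32 = 29 - 275/9*32 = 29 - 8800/9 = -8539/9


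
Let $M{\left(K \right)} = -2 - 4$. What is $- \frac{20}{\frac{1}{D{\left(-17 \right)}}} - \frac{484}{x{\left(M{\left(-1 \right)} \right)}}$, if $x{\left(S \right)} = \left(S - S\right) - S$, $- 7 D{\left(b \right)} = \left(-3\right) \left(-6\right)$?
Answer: $- \frac{614}{21} \approx -29.238$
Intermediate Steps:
$M{\left(K \right)} = -6$ ($M{\left(K \right)} = -2 - 4 = -6$)
$D{\left(b \right)} = - \frac{18}{7}$ ($D{\left(b \right)} = - \frac{\left(-3\right) \left(-6\right)}{7} = \left(- \frac{1}{7}\right) 18 = - \frac{18}{7}$)
$x{\left(S \right)} = - S$ ($x{\left(S \right)} = 0 - S = - S$)
$- \frac{20}{\frac{1}{D{\left(-17 \right)}}} - \frac{484}{x{\left(M{\left(-1 \right)} \right)}} = - \frac{20}{\frac{1}{- \frac{18}{7}}} - \frac{484}{\left(-1\right) \left(-6\right)} = - \frac{20}{- \frac{7}{18}} - \frac{484}{6} = \left(-20\right) \left(- \frac{18}{7}\right) - \frac{242}{3} = \frac{360}{7} - \frac{242}{3} = - \frac{614}{21}$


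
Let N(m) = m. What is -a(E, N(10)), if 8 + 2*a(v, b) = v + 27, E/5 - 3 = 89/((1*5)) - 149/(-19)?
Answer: -1541/19 ≈ -81.105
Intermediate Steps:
E = 2721/19 (E = 15 + 5*(89/((1*5)) - 149/(-19)) = 15 + 5*(89/5 - 149*(-1/19)) = 15 + 5*(89*(⅕) + 149/19) = 15 + 5*(89/5 + 149/19) = 15 + 5*(2436/95) = 15 + 2436/19 = 2721/19 ≈ 143.21)
a(v, b) = 19/2 + v/2 (a(v, b) = -4 + (v + 27)/2 = -4 + (27 + v)/2 = -4 + (27/2 + v/2) = 19/2 + v/2)
-a(E, N(10)) = -(19/2 + (½)*(2721/19)) = -(19/2 + 2721/38) = -1*1541/19 = -1541/19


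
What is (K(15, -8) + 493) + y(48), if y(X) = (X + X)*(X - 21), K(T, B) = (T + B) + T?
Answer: 3107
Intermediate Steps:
K(T, B) = B + 2*T (K(T, B) = (B + T) + T = B + 2*T)
y(X) = 2*X*(-21 + X) (y(X) = (2*X)*(-21 + X) = 2*X*(-21 + X))
(K(15, -8) + 493) + y(48) = ((-8 + 2*15) + 493) + 2*48*(-21 + 48) = ((-8 + 30) + 493) + 2*48*27 = (22 + 493) + 2592 = 515 + 2592 = 3107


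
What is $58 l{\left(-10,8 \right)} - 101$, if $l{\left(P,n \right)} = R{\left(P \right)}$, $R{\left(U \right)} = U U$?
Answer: $5699$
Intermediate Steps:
$R{\left(U \right)} = U^{2}$
$l{\left(P,n \right)} = P^{2}$
$58 l{\left(-10,8 \right)} - 101 = 58 \left(-10\right)^{2} - 101 = 58 \cdot 100 - 101 = 5800 - 101 = 5699$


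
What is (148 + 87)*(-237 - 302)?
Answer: -126665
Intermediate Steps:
(148 + 87)*(-237 - 302) = 235*(-539) = -126665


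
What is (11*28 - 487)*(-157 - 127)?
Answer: 50836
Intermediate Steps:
(11*28 - 487)*(-157 - 127) = (308 - 487)*(-284) = -179*(-284) = 50836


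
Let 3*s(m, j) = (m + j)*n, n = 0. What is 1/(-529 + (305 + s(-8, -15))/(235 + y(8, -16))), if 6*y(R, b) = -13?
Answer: -1397/737183 ≈ -0.0018951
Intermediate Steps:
y(R, b) = -13/6 (y(R, b) = (1/6)*(-13) = -13/6)
s(m, j) = 0 (s(m, j) = ((m + j)*0)/3 = ((j + m)*0)/3 = (1/3)*0 = 0)
1/(-529 + (305 + s(-8, -15))/(235 + y(8, -16))) = 1/(-529 + (305 + 0)/(235 - 13/6)) = 1/(-529 + 305/(1397/6)) = 1/(-529 + 305*(6/1397)) = 1/(-529 + 1830/1397) = 1/(-737183/1397) = -1397/737183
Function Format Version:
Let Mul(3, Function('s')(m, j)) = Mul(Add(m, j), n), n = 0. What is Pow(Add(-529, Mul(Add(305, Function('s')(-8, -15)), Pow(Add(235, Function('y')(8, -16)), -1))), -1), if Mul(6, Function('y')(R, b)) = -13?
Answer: Rational(-1397, 737183) ≈ -0.0018951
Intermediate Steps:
Function('y')(R, b) = Rational(-13, 6) (Function('y')(R, b) = Mul(Rational(1, 6), -13) = Rational(-13, 6))
Function('s')(m, j) = 0 (Function('s')(m, j) = Mul(Rational(1, 3), Mul(Add(m, j), 0)) = Mul(Rational(1, 3), Mul(Add(j, m), 0)) = Mul(Rational(1, 3), 0) = 0)
Pow(Add(-529, Mul(Add(305, Function('s')(-8, -15)), Pow(Add(235, Function('y')(8, -16)), -1))), -1) = Pow(Add(-529, Mul(Add(305, 0), Pow(Add(235, Rational(-13, 6)), -1))), -1) = Pow(Add(-529, Mul(305, Pow(Rational(1397, 6), -1))), -1) = Pow(Add(-529, Mul(305, Rational(6, 1397))), -1) = Pow(Add(-529, Rational(1830, 1397)), -1) = Pow(Rational(-737183, 1397), -1) = Rational(-1397, 737183)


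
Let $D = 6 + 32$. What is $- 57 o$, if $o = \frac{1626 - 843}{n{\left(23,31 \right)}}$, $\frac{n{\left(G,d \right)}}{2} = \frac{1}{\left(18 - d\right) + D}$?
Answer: $- \frac{1115775}{2} \approx -5.5789 \cdot 10^{5}$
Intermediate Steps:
$D = 38$
$n{\left(G,d \right)} = \frac{2}{56 - d}$ ($n{\left(G,d \right)} = \frac{2}{\left(18 - d\right) + 38} = \frac{2}{56 - d}$)
$o = \frac{19575}{2}$ ($o = \frac{1626 - 843}{2 \frac{1}{56 - 31}} = \frac{783}{2 \cdot \frac{1}{25}} = \frac{783}{\frac{2}{25}} = 783 \cdot \frac{25}{2} = \frac{19575}{2} \approx 9787.5$)
$- 57 o = \left(-57\right) \frac{19575}{2} = - \frac{1115775}{2}$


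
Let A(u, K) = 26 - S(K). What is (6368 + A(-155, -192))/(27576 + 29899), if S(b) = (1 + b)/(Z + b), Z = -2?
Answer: 248049/2230030 ≈ 0.11123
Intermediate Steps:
S(b) = (1 + b)/(-2 + b)
A(u, K) = 26 - (1 + K)/(-2 + K)
(6368 + A(-155, -192))/(27576 + 29899) = (6368 + (-53 + 25*(-192))/(-2 - 192))/(27576 + 29899) = (6368 + (-53 - 4800)/(-194))/57475 = (6368 - 1/194*(-4853))*(1/57475) = (6368 + 4853/194)*(1/57475) = (1240245/194)*(1/57475) = 248049/2230030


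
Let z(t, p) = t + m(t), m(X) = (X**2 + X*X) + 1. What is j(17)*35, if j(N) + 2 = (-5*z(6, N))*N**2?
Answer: -3995495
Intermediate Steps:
m(X) = 1 + 2*X**2 (m(X) = (X**2 + X**2) + 1 = 2*X**2 + 1 = 1 + 2*X**2)
z(t, p) = 1 + t + 2*t**2 (z(t, p) = t + (1 + 2*t**2) = 1 + t + 2*t**2)
j(N) = -2 - 395*N**2 (j(N) = -2 + (-5*(1 + 6 + 2*6**2))*N**2 = -2 + (-5*(1 + 6 + 2*36))*N**2 = -2 + (-5*(1 + 6 + 72))*N**2 = -2 + (-5*79)*N**2 = -2 - 395*N**2)
j(17)*35 = (-2 - 395*17**2)*35 = (-2 - 395*289)*35 = (-2 - 114155)*35 = -114157*35 = -3995495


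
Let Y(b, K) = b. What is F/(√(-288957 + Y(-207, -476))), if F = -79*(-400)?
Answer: -15800*I*√72291/72291 ≈ -58.764*I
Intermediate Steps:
F = 31600
F/(√(-288957 + Y(-207, -476))) = 31600/(√(-288957 - 207)) = 31600/(√(-289164)) = 31600/((2*I*√72291)) = 31600*(-I*√72291/144582) = -15800*I*√72291/72291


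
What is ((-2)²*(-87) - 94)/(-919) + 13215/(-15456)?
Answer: -1771011/4734688 ≈ -0.37405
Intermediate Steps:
((-2)²*(-87) - 94)/(-919) + 13215/(-15456) = (4*(-87) - 94)*(-1/919) + 13215*(-1/15456) = (-348 - 94)*(-1/919) - 4405/5152 = -442*(-1/919) - 4405/5152 = 442/919 - 4405/5152 = -1771011/4734688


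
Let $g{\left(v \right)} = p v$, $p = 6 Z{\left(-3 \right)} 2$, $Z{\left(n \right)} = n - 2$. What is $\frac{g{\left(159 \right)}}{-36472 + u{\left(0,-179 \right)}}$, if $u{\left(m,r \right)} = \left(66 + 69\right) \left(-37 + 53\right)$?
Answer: $\frac{2385}{8578} \approx 0.27804$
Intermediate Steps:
$u{\left(m,r \right)} = 2160$ ($u{\left(m,r \right)} = 135 \cdot 16 = 2160$)
$Z{\left(n \right)} = -2 + n$ ($Z{\left(n \right)} = n - 2 = -2 + n$)
$p = -60$ ($p = 6 \left(-2 - 3\right) 2 = 6 \left(-5\right) 2 = \left(-30\right) 2 = -60$)
$g{\left(v \right)} = - 60 v$
$\frac{g{\left(159 \right)}}{-36472 + u{\left(0,-179 \right)}} = \frac{\left(-60\right) 159}{-36472 + 2160} = - \frac{9540}{-34312} = \left(-9540\right) \left(- \frac{1}{34312}\right) = \frac{2385}{8578}$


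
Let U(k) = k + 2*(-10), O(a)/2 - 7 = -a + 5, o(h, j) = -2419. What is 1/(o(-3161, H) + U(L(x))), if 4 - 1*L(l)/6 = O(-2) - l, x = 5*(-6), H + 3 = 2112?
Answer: -1/2763 ≈ -0.00036193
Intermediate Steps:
H = 2109 (H = -3 + 2112 = 2109)
O(a) = 24 - 2*a (O(a) = 14 + 2*(-a + 5) = 14 + 2*(5 - a) = 14 + (10 - 2*a) = 24 - 2*a)
x = -30
L(l) = -144 + 6*l (L(l) = 24 - 6*((24 - 2*(-2)) - l) = 24 - 6*((24 + 4) - l) = 24 - 6*(28 - l) = 24 + (-168 + 6*l) = -144 + 6*l)
U(k) = -20 + k (U(k) = k - 20 = -20 + k)
1/(o(-3161, H) + U(L(x))) = 1/(-2419 + (-20 + (-144 + 6*(-30)))) = 1/(-2419 + (-20 + (-144 - 180))) = 1/(-2419 + (-20 - 324)) = 1/(-2419 - 344) = 1/(-2763) = -1/2763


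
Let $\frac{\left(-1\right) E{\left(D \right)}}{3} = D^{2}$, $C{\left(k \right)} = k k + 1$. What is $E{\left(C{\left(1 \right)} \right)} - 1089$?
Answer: $-1101$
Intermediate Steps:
$C{\left(k \right)} = 1 + k^{2}$ ($C{\left(k \right)} = k^{2} + 1 = 1 + k^{2}$)
$E{\left(D \right)} = - 3 D^{2}$
$E{\left(C{\left(1 \right)} \right)} - 1089 = - 3 \left(1 + 1^{2}\right)^{2} - 1089 = - 3 \left(1 + 1\right)^{2} - 1089 = - 3 \cdot 2^{2} - 1089 = \left(-3\right) 4 - 1089 = -12 - 1089 = -1101$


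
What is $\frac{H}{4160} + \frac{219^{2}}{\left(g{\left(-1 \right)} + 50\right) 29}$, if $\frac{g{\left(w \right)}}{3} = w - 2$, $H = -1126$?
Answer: $\frac{99089473}{2473120} \approx 40.067$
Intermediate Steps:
$g{\left(w \right)} = -6 + 3 w$ ($g{\left(w \right)} = 3 \left(w - 2\right) = 3 \left(-2 + w\right) = -6 + 3 w$)
$\frac{H}{4160} + \frac{219^{2}}{\left(g{\left(-1 \right)} + 50\right) 29} = - \frac{1126}{4160} + \frac{219^{2}}{\left(\left(-6 + 3 \left(-1\right)\right) + 50\right) 29} = \left(-1126\right) \frac{1}{4160} + \frac{47961}{\left(\left(-6 - 3\right) + 50\right) 29} = - \frac{563}{2080} + \frac{47961}{\left(-9 + 50\right) 29} = - \frac{563}{2080} + \frac{47961}{41 \cdot 29} = - \frac{563}{2080} + \frac{47961}{1189} = \frac{99089473}{2473120}$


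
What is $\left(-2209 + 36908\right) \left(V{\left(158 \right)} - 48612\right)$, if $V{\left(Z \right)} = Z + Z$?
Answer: $-1675822904$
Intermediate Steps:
$V{\left(Z \right)} = 2 Z$
$\left(-2209 + 36908\right) \left(V{\left(158 \right)} - 48612\right) = \left(-2209 + 36908\right) \left(2 \cdot 158 - 48612\right) = 34699 \left(316 - 48612\right) = 34699 \left(-48296\right) = -1675822904$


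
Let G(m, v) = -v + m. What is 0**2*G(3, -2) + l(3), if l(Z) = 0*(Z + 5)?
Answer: 0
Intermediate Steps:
l(Z) = 0 (l(Z) = 0*(5 + Z) = 0)
G(m, v) = m - v
0**2*G(3, -2) + l(3) = 0**2*(3 - 1*(-2)) + 0 = 0*(3 + 2) + 0 = 0*5 + 0 = 0 + 0 = 0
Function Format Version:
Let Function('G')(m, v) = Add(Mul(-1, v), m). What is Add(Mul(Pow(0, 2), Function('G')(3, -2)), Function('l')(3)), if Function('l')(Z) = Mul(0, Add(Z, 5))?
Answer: 0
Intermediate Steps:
Function('l')(Z) = 0 (Function('l')(Z) = Mul(0, Add(5, Z)) = 0)
Function('G')(m, v) = Add(m, Mul(-1, v))
Add(Mul(Pow(0, 2), Function('G')(3, -2)), Function('l')(3)) = Add(Mul(Pow(0, 2), Add(3, Mul(-1, -2))), 0) = Add(Mul(0, Add(3, 2)), 0) = Add(Mul(0, 5), 0) = Add(0, 0) = 0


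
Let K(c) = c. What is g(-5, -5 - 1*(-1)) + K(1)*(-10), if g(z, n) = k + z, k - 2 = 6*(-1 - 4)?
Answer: -43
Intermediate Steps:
k = -28 (k = 2 + 6*(-1 - 4) = 2 + 6*(-5) = 2 - 30 = -28)
g(z, n) = -28 + z
g(-5, -5 - 1*(-1)) + K(1)*(-10) = (-28 - 5) + 1*(-10) = -33 - 10 = -43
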